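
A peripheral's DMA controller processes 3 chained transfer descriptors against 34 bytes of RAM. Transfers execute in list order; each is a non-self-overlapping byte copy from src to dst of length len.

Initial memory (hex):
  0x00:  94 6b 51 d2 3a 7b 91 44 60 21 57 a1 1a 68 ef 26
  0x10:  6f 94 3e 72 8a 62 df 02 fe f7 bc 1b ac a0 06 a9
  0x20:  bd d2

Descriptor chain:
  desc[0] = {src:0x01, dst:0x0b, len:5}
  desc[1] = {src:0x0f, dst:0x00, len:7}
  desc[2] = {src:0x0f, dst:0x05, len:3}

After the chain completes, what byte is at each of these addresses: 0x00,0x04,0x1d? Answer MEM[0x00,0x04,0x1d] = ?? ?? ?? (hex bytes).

MEM[0x00,0x04,0x1d] = 7b 72 a0

[0] 0x01->0x0b len=5 : 6b 51 d2 3a 7b
[1] 0x0f->0x00 len=7 : 7b 6f 94 3e 72 8a 62
[2] 0x0f->0x05 len=3 : 7b 6f 94
query mem[0x00]=0x7b, mem[0x04]=0x72, mem[0x1d]=0xa0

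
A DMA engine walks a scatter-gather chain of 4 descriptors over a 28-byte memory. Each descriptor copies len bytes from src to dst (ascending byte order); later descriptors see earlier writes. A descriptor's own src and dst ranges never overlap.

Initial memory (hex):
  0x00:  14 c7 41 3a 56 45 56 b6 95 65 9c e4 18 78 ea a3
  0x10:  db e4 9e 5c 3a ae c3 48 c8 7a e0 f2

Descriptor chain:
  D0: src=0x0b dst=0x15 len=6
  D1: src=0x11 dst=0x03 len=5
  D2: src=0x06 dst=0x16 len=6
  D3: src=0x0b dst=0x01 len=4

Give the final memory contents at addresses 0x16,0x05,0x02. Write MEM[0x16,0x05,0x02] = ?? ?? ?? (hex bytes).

[0] 0x0b->0x15 len=6 : e4 18 78 ea a3 db
[1] 0x11->0x03 len=5 : e4 9e 5c 3a e4
[2] 0x06->0x16 len=6 : 3a e4 95 65 9c e4
[3] 0x0b->0x01 len=4 : e4 18 78 ea
query mem[0x16]=0x3a, mem[0x05]=0x5c, mem[0x02]=0x18

MEM[0x16,0x05,0x02] = 3a 5c 18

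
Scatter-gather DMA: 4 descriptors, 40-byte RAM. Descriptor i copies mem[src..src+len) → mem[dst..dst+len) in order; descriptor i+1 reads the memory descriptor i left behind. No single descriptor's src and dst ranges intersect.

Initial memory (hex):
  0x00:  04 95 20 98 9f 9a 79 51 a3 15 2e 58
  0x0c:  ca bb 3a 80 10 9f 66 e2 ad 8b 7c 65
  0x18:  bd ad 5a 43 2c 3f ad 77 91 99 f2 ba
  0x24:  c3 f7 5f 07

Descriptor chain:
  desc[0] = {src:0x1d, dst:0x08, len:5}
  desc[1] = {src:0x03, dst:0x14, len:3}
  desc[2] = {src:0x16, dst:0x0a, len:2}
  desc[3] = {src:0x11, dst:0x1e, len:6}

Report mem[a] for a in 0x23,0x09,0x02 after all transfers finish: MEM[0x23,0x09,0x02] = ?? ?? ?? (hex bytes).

#0 dst[0x08+5] := {0x3f,0xad,0x77,0x91,0x99}
#1 dst[0x14+3] := {0x98,0x9f,0x9a}
#2 dst[0x0a+2] := {0x9a,0x65}
#3 dst[0x1e+6] := {0x9f,0x66,0xe2,0x98,0x9f,0x9a}
query mem[0x23]=0x9a, mem[0x09]=0xad, mem[0x02]=0x20

MEM[0x23,0x09,0x02] = 9a ad 20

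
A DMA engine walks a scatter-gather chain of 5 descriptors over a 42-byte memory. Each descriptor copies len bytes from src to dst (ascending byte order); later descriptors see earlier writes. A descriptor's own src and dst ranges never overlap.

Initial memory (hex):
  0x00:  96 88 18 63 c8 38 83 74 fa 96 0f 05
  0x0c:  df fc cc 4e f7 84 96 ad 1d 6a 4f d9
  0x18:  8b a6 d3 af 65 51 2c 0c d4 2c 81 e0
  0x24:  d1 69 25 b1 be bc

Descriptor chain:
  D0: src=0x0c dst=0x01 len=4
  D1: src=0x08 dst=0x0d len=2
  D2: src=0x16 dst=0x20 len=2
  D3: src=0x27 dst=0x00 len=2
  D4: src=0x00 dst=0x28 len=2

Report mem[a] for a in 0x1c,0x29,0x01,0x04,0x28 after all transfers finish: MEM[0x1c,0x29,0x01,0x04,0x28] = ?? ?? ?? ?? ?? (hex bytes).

#0 dst[0x01+4] := {0xdf,0xfc,0xcc,0x4e}
#1 dst[0x0d+2] := {0xfa,0x96}
#2 dst[0x20+2] := {0x4f,0xd9}
#3 dst[0x00+2] := {0xb1,0xbe}
#4 dst[0x28+2] := {0xb1,0xbe}
query mem[0x1c]=0x65, mem[0x29]=0xbe, mem[0x01]=0xbe, mem[0x04]=0x4e, mem[0x28]=0xb1

MEM[0x1c,0x29,0x01,0x04,0x28] = 65 be be 4e b1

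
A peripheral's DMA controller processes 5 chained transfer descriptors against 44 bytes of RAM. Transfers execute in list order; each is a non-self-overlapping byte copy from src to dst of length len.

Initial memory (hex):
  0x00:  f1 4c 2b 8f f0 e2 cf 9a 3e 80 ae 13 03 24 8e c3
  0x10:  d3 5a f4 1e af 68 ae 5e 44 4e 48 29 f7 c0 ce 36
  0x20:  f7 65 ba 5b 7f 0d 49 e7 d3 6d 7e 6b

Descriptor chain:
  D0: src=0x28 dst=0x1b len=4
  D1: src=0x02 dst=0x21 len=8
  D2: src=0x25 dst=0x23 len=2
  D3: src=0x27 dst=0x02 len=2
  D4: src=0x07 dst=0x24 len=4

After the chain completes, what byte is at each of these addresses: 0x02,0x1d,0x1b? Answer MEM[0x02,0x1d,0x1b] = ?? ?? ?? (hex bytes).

MEM[0x02,0x1d,0x1b] = 3e 7e d3

  after D0: wrote 4B at 0x1b = d36d7e6b
  after D1: wrote 8B at 0x21 = 2b8ff0e2cf9a3e80
  after D2: wrote 2B at 0x23 = cf9a
  after D3: wrote 2B at 0x02 = 3e80
  after D4: wrote 4B at 0x24 = 9a3e80ae
query mem[0x02]=0x3e, mem[0x1d]=0x7e, mem[0x1b]=0xd3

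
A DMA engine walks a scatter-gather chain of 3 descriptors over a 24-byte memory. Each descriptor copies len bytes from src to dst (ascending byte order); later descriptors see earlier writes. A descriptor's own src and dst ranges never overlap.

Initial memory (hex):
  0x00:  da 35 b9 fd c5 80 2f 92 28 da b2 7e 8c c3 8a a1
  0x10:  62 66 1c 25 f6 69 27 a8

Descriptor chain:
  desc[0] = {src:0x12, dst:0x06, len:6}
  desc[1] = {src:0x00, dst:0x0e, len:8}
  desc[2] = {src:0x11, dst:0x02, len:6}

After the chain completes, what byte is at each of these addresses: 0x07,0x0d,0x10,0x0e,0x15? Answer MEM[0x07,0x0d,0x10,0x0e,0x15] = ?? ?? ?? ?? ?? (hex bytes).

MEM[0x07,0x0d,0x10,0x0e,0x15] = 27 c3 b9 da 25

#0 dst[0x06+6] := {0x1c,0x25,0xf6,0x69,0x27,0xa8}
#1 dst[0x0e+8] := {0xda,0x35,0xb9,0xfd,0xc5,0x80,0x1c,0x25}
#2 dst[0x02+6] := {0xfd,0xc5,0x80,0x1c,0x25,0x27}
query mem[0x07]=0x27, mem[0x0d]=0xc3, mem[0x10]=0xb9, mem[0x0e]=0xda, mem[0x15]=0x25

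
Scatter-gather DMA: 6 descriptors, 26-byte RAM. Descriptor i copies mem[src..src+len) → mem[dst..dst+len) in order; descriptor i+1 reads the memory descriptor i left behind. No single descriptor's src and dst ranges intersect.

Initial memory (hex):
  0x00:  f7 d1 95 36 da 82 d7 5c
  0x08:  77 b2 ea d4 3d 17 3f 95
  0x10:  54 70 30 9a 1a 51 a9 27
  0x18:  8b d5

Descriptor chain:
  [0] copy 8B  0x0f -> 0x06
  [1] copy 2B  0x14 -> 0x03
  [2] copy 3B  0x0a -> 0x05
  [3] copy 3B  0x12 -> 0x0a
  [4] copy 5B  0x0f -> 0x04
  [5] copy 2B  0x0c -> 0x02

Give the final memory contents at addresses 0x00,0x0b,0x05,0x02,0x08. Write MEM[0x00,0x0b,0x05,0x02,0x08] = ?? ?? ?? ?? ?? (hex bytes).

[0] 0x0f->0x06 len=8 : 95 54 70 30 9a 1a 51 a9
[1] 0x14->0x03 len=2 : 1a 51
[2] 0x0a->0x05 len=3 : 9a 1a 51
[3] 0x12->0x0a len=3 : 30 9a 1a
[4] 0x0f->0x04 len=5 : 95 54 70 30 9a
[5] 0x0c->0x02 len=2 : 1a a9
query mem[0x00]=0xf7, mem[0x0b]=0x9a, mem[0x05]=0x54, mem[0x02]=0x1a, mem[0x08]=0x9a

MEM[0x00,0x0b,0x05,0x02,0x08] = f7 9a 54 1a 9a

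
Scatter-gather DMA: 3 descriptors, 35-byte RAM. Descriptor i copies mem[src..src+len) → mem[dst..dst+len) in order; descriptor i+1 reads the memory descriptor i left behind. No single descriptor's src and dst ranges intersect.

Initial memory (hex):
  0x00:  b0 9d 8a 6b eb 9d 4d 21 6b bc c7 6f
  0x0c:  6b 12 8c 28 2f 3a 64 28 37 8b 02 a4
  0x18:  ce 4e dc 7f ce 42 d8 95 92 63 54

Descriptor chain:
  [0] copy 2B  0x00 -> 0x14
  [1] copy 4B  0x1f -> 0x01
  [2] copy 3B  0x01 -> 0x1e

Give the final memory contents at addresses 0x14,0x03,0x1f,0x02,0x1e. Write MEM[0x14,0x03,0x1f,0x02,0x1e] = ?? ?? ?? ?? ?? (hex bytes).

MEM[0x14,0x03,0x1f,0x02,0x1e] = b0 63 92 92 95

#0 dst[0x14+2] := {0xb0,0x9d}
#1 dst[0x01+4] := {0x95,0x92,0x63,0x54}
#2 dst[0x1e+3] := {0x95,0x92,0x63}
query mem[0x14]=0xb0, mem[0x03]=0x63, mem[0x1f]=0x92, mem[0x02]=0x92, mem[0x1e]=0x95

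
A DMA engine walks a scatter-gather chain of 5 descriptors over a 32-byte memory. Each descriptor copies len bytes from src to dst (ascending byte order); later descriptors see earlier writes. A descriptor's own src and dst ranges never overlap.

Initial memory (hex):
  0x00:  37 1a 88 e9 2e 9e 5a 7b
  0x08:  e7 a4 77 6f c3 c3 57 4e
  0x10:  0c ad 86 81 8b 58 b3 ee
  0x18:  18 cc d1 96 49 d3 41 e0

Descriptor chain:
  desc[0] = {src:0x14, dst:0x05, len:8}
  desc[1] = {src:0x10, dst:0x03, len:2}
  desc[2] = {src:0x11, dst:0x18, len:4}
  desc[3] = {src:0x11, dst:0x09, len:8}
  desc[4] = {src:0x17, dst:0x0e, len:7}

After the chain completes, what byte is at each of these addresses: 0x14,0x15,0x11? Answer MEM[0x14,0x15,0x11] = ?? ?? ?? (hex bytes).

MEM[0x14,0x15,0x11] = d3 58 81

[0] 0x14->0x05 len=8 : 8b 58 b3 ee 18 cc d1 96
[1] 0x10->0x03 len=2 : 0c ad
[2] 0x11->0x18 len=4 : ad 86 81 8b
[3] 0x11->0x09 len=8 : ad 86 81 8b 58 b3 ee ad
[4] 0x17->0x0e len=7 : ee ad 86 81 8b 49 d3
query mem[0x14]=0xd3, mem[0x15]=0x58, mem[0x11]=0x81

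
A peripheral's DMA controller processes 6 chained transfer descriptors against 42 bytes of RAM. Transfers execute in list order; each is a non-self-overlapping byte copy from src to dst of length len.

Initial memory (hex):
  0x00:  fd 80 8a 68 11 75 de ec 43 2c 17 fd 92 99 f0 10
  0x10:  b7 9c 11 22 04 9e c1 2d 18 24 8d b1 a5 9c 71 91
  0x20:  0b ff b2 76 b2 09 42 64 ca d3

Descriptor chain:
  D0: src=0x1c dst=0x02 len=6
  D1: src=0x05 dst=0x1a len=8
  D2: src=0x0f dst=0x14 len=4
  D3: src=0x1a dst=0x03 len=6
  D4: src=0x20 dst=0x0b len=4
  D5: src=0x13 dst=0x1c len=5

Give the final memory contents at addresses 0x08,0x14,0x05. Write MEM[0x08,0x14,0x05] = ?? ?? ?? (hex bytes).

#0 dst[0x02+6] := {0xa5,0x9c,0x71,0x91,0x0b,0xff}
#1 dst[0x1a+8] := {0x91,0x0b,0xff,0x43,0x2c,0x17,0xfd,0x92}
#2 dst[0x14+4] := {0x10,0xb7,0x9c,0x11}
#3 dst[0x03+6] := {0x91,0x0b,0xff,0x43,0x2c,0x17}
#4 dst[0x0b+4] := {0xfd,0x92,0xb2,0x76}
#5 dst[0x1c+5] := {0x22,0x10,0xb7,0x9c,0x11}
query mem[0x08]=0x17, mem[0x14]=0x10, mem[0x05]=0xff

MEM[0x08,0x14,0x05] = 17 10 ff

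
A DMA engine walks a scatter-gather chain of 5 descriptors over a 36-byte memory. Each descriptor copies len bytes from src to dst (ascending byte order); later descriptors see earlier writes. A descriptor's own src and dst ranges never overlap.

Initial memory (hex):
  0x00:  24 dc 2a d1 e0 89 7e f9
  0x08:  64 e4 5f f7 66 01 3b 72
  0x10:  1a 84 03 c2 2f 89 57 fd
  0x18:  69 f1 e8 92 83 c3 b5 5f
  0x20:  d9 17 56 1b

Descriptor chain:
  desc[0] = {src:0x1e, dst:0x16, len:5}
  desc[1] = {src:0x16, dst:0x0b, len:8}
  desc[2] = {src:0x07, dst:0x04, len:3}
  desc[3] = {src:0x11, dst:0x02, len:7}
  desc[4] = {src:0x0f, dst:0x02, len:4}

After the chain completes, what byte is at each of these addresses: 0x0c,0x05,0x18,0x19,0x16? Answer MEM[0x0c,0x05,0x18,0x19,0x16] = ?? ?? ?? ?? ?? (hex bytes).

#0 dst[0x16+5] := {0xb5,0x5f,0xd9,0x17,0x56}
#1 dst[0x0b+8] := {0xb5,0x5f,0xd9,0x17,0x56,0x92,0x83,0xc3}
#2 dst[0x04+3] := {0xf9,0x64,0xe4}
#3 dst[0x02+7] := {0x83,0xc3,0xc2,0x2f,0x89,0xb5,0x5f}
#4 dst[0x02+4] := {0x56,0x92,0x83,0xc3}
query mem[0x0c]=0x5f, mem[0x05]=0xc3, mem[0x18]=0xd9, mem[0x19]=0x17, mem[0x16]=0xb5

MEM[0x0c,0x05,0x18,0x19,0x16] = 5f c3 d9 17 b5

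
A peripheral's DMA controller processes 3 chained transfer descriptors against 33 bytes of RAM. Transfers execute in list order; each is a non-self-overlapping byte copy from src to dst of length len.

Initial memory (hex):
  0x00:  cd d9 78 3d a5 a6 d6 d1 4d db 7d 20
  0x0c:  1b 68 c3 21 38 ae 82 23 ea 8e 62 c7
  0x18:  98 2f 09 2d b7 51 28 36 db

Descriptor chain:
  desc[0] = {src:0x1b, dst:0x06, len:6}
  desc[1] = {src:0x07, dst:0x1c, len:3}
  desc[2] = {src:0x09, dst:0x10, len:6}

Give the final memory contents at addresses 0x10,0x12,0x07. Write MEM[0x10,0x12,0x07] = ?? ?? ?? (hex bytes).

MEM[0x10,0x12,0x07] = 28 db b7

[0] 0x1b->0x06 len=6 : 2d b7 51 28 36 db
[1] 0x07->0x1c len=3 : b7 51 28
[2] 0x09->0x10 len=6 : 28 36 db 1b 68 c3
query mem[0x10]=0x28, mem[0x12]=0xdb, mem[0x07]=0xb7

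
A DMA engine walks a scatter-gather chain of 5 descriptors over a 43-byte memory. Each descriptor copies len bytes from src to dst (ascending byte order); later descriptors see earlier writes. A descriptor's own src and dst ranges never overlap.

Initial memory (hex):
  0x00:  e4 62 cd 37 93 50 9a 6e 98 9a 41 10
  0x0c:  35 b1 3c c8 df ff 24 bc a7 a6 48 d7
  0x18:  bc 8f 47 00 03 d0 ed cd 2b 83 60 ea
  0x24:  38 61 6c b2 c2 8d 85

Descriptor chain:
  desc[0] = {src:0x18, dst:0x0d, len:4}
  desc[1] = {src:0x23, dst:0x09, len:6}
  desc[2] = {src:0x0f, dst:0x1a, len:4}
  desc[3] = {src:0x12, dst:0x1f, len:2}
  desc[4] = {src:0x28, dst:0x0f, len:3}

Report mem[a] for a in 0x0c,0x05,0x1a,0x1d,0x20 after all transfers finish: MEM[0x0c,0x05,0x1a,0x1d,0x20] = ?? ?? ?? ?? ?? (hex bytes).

[0] 0x18->0x0d len=4 : bc 8f 47 00
[1] 0x23->0x09 len=6 : ea 38 61 6c b2 c2
[2] 0x0f->0x1a len=4 : 47 00 ff 24
[3] 0x12->0x1f len=2 : 24 bc
[4] 0x28->0x0f len=3 : c2 8d 85
query mem[0x0c]=0x6c, mem[0x05]=0x50, mem[0x1a]=0x47, mem[0x1d]=0x24, mem[0x20]=0xbc

MEM[0x0c,0x05,0x1a,0x1d,0x20] = 6c 50 47 24 bc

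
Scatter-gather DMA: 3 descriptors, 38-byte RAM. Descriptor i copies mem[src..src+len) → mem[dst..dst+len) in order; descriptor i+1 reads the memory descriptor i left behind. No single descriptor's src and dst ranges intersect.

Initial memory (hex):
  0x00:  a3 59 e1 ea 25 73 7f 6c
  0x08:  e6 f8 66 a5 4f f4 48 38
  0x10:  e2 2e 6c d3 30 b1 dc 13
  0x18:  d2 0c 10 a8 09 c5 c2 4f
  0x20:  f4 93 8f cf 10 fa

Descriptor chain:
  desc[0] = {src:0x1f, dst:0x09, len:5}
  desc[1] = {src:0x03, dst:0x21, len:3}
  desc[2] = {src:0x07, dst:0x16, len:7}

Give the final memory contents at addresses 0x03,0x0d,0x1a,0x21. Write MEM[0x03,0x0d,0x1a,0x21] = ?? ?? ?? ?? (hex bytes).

[0] 0x1f->0x09 len=5 : 4f f4 93 8f cf
[1] 0x03->0x21 len=3 : ea 25 73
[2] 0x07->0x16 len=7 : 6c e6 4f f4 93 8f cf
query mem[0x03]=0xea, mem[0x0d]=0xcf, mem[0x1a]=0x93, mem[0x21]=0xea

MEM[0x03,0x0d,0x1a,0x21] = ea cf 93 ea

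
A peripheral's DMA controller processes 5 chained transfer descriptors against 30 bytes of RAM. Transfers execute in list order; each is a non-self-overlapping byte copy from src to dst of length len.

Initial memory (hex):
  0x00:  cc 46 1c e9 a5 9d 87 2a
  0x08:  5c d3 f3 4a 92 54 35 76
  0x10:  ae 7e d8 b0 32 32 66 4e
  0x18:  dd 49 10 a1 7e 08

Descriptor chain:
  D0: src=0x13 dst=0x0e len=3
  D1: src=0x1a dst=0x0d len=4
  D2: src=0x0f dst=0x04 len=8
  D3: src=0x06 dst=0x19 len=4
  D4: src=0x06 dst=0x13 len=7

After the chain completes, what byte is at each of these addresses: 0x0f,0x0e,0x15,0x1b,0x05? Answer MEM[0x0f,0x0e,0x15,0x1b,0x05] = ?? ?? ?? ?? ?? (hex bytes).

  after D0: wrote 3B at 0x0e = b03232
  after D1: wrote 4B at 0x0d = 10a17e08
  after D2: wrote 8B at 0x04 = 7e087ed8b0323266
  after D3: wrote 4B at 0x19 = 7ed8b032
  after D4: wrote 7B at 0x13 = 7ed8b032326692
query mem[0x0f]=0x7e, mem[0x0e]=0xa1, mem[0x15]=0xb0, mem[0x1b]=0xb0, mem[0x05]=0x08

MEM[0x0f,0x0e,0x15,0x1b,0x05] = 7e a1 b0 b0 08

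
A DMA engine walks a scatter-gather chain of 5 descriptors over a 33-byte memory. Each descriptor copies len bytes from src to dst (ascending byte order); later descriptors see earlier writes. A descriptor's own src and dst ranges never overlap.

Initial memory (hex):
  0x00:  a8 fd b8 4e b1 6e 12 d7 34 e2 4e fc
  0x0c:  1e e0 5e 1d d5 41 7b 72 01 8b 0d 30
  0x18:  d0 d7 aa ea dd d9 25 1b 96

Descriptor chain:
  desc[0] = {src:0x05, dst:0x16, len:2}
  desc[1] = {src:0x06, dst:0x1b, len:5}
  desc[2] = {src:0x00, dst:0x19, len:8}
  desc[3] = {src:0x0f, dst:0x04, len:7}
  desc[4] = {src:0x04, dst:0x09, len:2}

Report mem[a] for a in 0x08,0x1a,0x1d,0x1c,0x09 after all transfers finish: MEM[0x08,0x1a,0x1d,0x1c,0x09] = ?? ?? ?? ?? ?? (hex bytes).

MEM[0x08,0x1a,0x1d,0x1c,0x09] = 72 fd b1 4e 1d

[0] 0x05->0x16 len=2 : 6e 12
[1] 0x06->0x1b len=5 : 12 d7 34 e2 4e
[2] 0x00->0x19 len=8 : a8 fd b8 4e b1 6e 12 d7
[3] 0x0f->0x04 len=7 : 1d d5 41 7b 72 01 8b
[4] 0x04->0x09 len=2 : 1d d5
query mem[0x08]=0x72, mem[0x1a]=0xfd, mem[0x1d]=0xb1, mem[0x1c]=0x4e, mem[0x09]=0x1d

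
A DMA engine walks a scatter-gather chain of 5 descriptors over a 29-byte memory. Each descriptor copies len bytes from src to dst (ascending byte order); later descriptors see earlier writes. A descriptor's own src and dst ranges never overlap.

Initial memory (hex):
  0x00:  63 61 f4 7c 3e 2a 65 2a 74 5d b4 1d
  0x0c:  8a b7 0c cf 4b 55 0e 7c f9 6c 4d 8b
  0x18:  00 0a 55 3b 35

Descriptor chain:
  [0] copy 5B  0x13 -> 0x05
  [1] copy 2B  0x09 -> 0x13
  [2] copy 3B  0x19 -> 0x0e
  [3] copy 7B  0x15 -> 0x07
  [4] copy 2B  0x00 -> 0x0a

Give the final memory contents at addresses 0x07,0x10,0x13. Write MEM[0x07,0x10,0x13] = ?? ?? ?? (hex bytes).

  after D0: wrote 5B at 0x05 = 7cf96c4d8b
  after D1: wrote 2B at 0x13 = 8bb4
  after D2: wrote 3B at 0x0e = 0a553b
  after D3: wrote 7B at 0x07 = 6c4d8b000a553b
  after D4: wrote 2B at 0x0a = 6361
query mem[0x07]=0x6c, mem[0x10]=0x3b, mem[0x13]=0x8b

MEM[0x07,0x10,0x13] = 6c 3b 8b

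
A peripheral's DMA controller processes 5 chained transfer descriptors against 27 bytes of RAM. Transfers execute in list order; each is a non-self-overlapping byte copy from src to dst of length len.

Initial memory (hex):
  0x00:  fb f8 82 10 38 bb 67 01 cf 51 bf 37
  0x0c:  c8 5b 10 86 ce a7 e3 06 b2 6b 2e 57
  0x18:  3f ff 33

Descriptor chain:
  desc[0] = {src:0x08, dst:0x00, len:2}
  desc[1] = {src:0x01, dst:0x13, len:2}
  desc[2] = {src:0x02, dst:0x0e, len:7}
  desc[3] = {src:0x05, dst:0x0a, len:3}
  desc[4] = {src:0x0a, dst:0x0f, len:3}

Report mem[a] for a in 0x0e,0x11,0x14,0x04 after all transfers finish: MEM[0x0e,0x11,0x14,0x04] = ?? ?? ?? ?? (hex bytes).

D0: mem[0x00..0x01] <- [cf 51]
D1: mem[0x13..0x14] <- [51 82]
D2: mem[0x0e..0x14] <- [82 10 38 bb 67 01 cf]
D3: mem[0x0a..0x0c] <- [bb 67 01]
D4: mem[0x0f..0x11] <- [bb 67 01]
query mem[0x0e]=0x82, mem[0x11]=0x01, mem[0x14]=0xcf, mem[0x04]=0x38

MEM[0x0e,0x11,0x14,0x04] = 82 01 cf 38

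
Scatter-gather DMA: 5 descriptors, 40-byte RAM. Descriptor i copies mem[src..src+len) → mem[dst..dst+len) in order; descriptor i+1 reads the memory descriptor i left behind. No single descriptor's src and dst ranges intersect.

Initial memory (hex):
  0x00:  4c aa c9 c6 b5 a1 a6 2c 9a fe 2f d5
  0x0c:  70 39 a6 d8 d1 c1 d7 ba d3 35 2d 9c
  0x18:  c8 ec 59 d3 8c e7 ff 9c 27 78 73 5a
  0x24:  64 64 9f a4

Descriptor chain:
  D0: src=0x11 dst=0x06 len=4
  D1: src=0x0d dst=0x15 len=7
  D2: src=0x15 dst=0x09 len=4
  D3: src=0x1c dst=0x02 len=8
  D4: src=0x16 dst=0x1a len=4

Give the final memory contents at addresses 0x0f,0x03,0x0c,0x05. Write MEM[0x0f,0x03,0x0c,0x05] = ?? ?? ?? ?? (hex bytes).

#0 dst[0x06+4] := {0xc1,0xd7,0xba,0xd3}
#1 dst[0x15+7] := {0x39,0xa6,0xd8,0xd1,0xc1,0xd7,0xba}
#2 dst[0x09+4] := {0x39,0xa6,0xd8,0xd1}
#3 dst[0x02+8] := {0x8c,0xe7,0xff,0x9c,0x27,0x78,0x73,0x5a}
#4 dst[0x1a+4] := {0xa6,0xd8,0xd1,0xc1}
query mem[0x0f]=0xd8, mem[0x03]=0xe7, mem[0x0c]=0xd1, mem[0x05]=0x9c

MEM[0x0f,0x03,0x0c,0x05] = d8 e7 d1 9c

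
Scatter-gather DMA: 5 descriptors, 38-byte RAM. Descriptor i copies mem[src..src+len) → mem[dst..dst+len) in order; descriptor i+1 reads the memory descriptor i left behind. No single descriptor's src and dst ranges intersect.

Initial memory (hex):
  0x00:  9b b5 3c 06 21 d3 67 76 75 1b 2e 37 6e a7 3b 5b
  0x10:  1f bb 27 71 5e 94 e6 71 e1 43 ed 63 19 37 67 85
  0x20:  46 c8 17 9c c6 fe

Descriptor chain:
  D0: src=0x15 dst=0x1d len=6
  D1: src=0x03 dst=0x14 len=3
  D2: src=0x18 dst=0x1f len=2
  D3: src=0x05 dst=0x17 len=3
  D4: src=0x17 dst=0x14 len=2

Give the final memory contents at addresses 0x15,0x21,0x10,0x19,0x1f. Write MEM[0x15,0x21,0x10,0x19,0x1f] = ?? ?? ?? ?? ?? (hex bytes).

MEM[0x15,0x21,0x10,0x19,0x1f] = 67 43 1f 76 e1

  after D0: wrote 6B at 0x1d = 94e671e143ed
  after D1: wrote 3B at 0x14 = 0621d3
  after D2: wrote 2B at 0x1f = e143
  after D3: wrote 3B at 0x17 = d36776
  after D4: wrote 2B at 0x14 = d367
query mem[0x15]=0x67, mem[0x21]=0x43, mem[0x10]=0x1f, mem[0x19]=0x76, mem[0x1f]=0xe1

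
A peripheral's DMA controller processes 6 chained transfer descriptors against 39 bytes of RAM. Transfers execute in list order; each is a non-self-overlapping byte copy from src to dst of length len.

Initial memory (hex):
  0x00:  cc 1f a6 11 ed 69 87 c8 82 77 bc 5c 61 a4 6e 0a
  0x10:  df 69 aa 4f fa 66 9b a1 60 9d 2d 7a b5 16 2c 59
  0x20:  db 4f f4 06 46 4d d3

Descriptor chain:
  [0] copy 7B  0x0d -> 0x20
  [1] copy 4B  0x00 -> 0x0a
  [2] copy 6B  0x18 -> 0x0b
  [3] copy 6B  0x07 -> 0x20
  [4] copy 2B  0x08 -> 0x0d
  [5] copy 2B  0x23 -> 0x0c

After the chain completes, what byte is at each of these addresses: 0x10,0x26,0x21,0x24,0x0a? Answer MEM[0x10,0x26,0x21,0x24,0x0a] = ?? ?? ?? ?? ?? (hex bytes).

MEM[0x10,0x26,0x21,0x24,0x0a] = 16 4f 82 60 cc

#0 dst[0x20+7] := {0xa4,0x6e,0x0a,0xdf,0x69,0xaa,0x4f}
#1 dst[0x0a+4] := {0xcc,0x1f,0xa6,0x11}
#2 dst[0x0b+6] := {0x60,0x9d,0x2d,0x7a,0xb5,0x16}
#3 dst[0x20+6] := {0xc8,0x82,0x77,0xcc,0x60,0x9d}
#4 dst[0x0d+2] := {0x82,0x77}
#5 dst[0x0c+2] := {0xcc,0x60}
query mem[0x10]=0x16, mem[0x26]=0x4f, mem[0x21]=0x82, mem[0x24]=0x60, mem[0x0a]=0xcc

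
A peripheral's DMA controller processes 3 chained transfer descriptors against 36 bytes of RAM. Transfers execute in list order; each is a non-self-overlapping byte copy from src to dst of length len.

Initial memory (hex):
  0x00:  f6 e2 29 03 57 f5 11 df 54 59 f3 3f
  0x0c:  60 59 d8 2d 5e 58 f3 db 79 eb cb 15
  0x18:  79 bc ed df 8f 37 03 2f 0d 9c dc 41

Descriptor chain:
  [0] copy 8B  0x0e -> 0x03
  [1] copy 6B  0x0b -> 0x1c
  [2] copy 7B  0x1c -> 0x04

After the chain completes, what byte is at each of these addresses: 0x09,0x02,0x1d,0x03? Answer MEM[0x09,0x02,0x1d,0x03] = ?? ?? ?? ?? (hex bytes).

[0] 0x0e->0x03 len=8 : d8 2d 5e 58 f3 db 79 eb
[1] 0x0b->0x1c len=6 : 3f 60 59 d8 2d 5e
[2] 0x1c->0x04 len=7 : 3f 60 59 d8 2d 5e dc
query mem[0x09]=0x5e, mem[0x02]=0x29, mem[0x1d]=0x60, mem[0x03]=0xd8

MEM[0x09,0x02,0x1d,0x03] = 5e 29 60 d8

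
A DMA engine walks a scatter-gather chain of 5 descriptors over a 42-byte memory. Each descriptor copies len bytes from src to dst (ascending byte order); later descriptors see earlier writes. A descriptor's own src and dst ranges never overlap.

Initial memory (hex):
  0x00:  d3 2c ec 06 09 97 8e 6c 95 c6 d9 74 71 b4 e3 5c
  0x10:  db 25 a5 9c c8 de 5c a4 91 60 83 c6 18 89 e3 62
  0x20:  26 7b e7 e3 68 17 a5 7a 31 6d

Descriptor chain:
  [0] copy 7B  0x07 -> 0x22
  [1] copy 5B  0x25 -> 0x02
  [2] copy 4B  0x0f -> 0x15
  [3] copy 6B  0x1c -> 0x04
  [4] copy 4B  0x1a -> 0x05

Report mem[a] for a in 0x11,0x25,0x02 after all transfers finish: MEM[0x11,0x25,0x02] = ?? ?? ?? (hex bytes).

MEM[0x11,0x25,0x02] = 25 d9 d9

#0 dst[0x22+7] := {0x6c,0x95,0xc6,0xd9,0x74,0x71,0xb4}
#1 dst[0x02+5] := {0xd9,0x74,0x71,0xb4,0x6d}
#2 dst[0x15+4] := {0x5c,0xdb,0x25,0xa5}
#3 dst[0x04+6] := {0x18,0x89,0xe3,0x62,0x26,0x7b}
#4 dst[0x05+4] := {0x83,0xc6,0x18,0x89}
query mem[0x11]=0x25, mem[0x25]=0xd9, mem[0x02]=0xd9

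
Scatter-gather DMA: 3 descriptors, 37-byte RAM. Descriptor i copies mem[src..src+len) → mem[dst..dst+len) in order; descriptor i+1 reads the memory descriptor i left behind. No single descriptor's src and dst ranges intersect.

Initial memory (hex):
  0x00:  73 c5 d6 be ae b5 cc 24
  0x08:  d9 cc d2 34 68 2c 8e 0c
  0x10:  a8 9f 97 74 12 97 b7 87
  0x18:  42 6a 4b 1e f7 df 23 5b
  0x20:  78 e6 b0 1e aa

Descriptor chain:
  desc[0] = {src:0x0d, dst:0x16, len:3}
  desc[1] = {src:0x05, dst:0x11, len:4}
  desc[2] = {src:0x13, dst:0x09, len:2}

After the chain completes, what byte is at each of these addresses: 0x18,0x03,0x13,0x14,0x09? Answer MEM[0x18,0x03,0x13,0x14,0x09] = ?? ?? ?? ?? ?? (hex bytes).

MEM[0x18,0x03,0x13,0x14,0x09] = 0c be 24 d9 24

#0 dst[0x16+3] := {0x2c,0x8e,0x0c}
#1 dst[0x11+4] := {0xb5,0xcc,0x24,0xd9}
#2 dst[0x09+2] := {0x24,0xd9}
query mem[0x18]=0x0c, mem[0x03]=0xbe, mem[0x13]=0x24, mem[0x14]=0xd9, mem[0x09]=0x24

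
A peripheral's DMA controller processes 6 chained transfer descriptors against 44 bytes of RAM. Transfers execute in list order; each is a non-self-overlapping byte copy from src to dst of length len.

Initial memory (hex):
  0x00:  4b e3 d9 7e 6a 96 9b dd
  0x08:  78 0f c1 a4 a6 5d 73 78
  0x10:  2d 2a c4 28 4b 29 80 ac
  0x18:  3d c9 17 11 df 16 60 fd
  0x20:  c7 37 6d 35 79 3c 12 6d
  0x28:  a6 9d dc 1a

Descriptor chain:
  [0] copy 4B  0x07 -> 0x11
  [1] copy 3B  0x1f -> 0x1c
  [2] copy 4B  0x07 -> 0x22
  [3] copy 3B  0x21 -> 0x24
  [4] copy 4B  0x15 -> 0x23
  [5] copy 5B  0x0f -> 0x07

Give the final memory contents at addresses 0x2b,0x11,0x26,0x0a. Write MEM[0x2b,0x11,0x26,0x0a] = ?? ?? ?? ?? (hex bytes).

  after D0: wrote 4B at 0x11 = dd780fc1
  after D1: wrote 3B at 0x1c = fdc737
  after D2: wrote 4B at 0x22 = dd780fc1
  after D3: wrote 3B at 0x24 = 37dd78
  after D4: wrote 4B at 0x23 = 2980ac3d
  after D5: wrote 5B at 0x07 = 782ddd780f
query mem[0x2b]=0x1a, mem[0x11]=0xdd, mem[0x26]=0x3d, mem[0x0a]=0x78

MEM[0x2b,0x11,0x26,0x0a] = 1a dd 3d 78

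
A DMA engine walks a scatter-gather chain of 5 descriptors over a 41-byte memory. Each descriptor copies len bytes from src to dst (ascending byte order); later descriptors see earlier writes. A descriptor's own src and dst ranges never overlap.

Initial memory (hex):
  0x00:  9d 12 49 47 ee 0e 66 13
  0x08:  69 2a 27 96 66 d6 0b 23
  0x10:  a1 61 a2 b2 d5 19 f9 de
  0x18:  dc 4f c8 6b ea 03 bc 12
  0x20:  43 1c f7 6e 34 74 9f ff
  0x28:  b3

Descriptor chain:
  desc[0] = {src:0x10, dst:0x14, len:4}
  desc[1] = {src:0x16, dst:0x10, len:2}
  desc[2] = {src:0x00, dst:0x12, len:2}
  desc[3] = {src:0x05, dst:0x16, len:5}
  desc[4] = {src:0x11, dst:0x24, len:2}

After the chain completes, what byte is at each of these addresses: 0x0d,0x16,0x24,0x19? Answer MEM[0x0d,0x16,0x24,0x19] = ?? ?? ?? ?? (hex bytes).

  after D0: wrote 4B at 0x14 = a161a2b2
  after D1: wrote 2B at 0x10 = a2b2
  after D2: wrote 2B at 0x12 = 9d12
  after D3: wrote 5B at 0x16 = 0e6613692a
  after D4: wrote 2B at 0x24 = b29d
query mem[0x0d]=0xd6, mem[0x16]=0x0e, mem[0x24]=0xb2, mem[0x19]=0x69

MEM[0x0d,0x16,0x24,0x19] = d6 0e b2 69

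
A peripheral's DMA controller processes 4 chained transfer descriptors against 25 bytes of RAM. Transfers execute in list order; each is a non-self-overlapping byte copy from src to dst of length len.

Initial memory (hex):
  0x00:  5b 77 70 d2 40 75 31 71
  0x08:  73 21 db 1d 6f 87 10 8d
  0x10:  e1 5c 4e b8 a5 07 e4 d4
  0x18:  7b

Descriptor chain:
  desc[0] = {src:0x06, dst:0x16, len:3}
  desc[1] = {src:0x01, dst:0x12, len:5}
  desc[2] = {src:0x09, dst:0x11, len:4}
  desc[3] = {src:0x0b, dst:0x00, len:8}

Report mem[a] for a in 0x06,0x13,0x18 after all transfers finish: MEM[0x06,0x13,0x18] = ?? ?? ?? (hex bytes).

MEM[0x06,0x13,0x18] = 21 1d 73

D0: mem[0x16..0x18] <- [31 71 73]
D1: mem[0x12..0x16] <- [77 70 d2 40 75]
D2: mem[0x11..0x14] <- [21 db 1d 6f]
D3: mem[0x00..0x07] <- [1d 6f 87 10 8d e1 21 db]
query mem[0x06]=0x21, mem[0x13]=0x1d, mem[0x18]=0x73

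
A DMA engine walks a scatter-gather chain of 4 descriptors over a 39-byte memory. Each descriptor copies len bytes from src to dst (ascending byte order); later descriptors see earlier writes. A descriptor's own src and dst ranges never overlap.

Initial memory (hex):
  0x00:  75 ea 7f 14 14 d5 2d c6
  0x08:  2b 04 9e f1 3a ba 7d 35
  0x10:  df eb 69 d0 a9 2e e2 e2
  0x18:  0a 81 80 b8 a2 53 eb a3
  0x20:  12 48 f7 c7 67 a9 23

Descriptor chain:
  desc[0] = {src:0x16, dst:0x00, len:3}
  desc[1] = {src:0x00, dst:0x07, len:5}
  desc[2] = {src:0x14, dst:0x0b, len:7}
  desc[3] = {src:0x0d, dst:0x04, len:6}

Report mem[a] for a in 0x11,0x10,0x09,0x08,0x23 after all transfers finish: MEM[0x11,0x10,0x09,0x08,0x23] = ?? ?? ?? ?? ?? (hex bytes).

MEM[0x11,0x10,0x09,0x08,0x23] = 80 81 69 80 c7

#0 dst[0x00+3] := {0xe2,0xe2,0x0a}
#1 dst[0x07+5] := {0xe2,0xe2,0x0a,0x14,0x14}
#2 dst[0x0b+7] := {0xa9,0x2e,0xe2,0xe2,0x0a,0x81,0x80}
#3 dst[0x04+6] := {0xe2,0xe2,0x0a,0x81,0x80,0x69}
query mem[0x11]=0x80, mem[0x10]=0x81, mem[0x09]=0x69, mem[0x08]=0x80, mem[0x23]=0xc7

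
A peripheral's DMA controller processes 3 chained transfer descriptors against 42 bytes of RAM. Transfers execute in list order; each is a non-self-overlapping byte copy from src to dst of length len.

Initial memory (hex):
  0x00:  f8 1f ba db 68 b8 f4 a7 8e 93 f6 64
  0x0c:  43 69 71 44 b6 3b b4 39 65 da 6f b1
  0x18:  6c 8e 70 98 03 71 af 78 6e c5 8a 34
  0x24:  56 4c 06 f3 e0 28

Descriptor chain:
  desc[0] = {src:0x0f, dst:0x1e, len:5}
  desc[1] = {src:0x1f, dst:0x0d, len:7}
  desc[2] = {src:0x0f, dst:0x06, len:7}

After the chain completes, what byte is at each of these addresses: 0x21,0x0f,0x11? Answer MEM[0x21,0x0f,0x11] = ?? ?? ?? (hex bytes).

D0: mem[0x1e..0x22] <- [44 b6 3b b4 39]
D1: mem[0x0d..0x13] <- [b6 3b b4 39 34 56 4c]
D2: mem[0x06..0x0c] <- [b4 39 34 56 4c 65 da]
query mem[0x21]=0xb4, mem[0x0f]=0xb4, mem[0x11]=0x34

MEM[0x21,0x0f,0x11] = b4 b4 34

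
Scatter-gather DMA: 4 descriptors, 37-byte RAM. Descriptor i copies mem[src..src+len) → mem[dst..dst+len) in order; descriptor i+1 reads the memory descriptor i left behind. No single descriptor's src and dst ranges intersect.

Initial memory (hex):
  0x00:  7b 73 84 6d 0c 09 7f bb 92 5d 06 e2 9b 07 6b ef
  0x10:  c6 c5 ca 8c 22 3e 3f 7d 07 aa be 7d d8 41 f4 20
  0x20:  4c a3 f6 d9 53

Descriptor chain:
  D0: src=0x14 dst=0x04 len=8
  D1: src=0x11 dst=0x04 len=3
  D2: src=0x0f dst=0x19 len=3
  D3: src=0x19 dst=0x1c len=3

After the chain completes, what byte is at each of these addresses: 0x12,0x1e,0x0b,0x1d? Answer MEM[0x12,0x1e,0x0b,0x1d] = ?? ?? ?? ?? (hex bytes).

MEM[0x12,0x1e,0x0b,0x1d] = ca c5 7d c6

#0 dst[0x04+8] := {0x22,0x3e,0x3f,0x7d,0x07,0xaa,0xbe,0x7d}
#1 dst[0x04+3] := {0xc5,0xca,0x8c}
#2 dst[0x19+3] := {0xef,0xc6,0xc5}
#3 dst[0x1c+3] := {0xef,0xc6,0xc5}
query mem[0x12]=0xca, mem[0x1e]=0xc5, mem[0x0b]=0x7d, mem[0x1d]=0xc6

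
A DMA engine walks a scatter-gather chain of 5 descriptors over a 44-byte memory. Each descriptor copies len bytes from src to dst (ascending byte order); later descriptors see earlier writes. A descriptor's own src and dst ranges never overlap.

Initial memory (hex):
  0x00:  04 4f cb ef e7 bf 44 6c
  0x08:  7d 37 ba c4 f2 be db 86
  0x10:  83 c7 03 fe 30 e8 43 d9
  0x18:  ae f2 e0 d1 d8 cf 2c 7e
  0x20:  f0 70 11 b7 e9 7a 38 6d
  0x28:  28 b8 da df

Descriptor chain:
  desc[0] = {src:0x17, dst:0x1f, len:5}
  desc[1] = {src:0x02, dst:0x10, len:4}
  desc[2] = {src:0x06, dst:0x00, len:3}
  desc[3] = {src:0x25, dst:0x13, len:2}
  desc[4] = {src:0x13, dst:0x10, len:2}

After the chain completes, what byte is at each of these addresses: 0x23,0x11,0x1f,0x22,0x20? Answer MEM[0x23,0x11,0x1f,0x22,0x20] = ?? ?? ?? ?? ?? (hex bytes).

[0] 0x17->0x1f len=5 : d9 ae f2 e0 d1
[1] 0x02->0x10 len=4 : cb ef e7 bf
[2] 0x06->0x00 len=3 : 44 6c 7d
[3] 0x25->0x13 len=2 : 7a 38
[4] 0x13->0x10 len=2 : 7a 38
query mem[0x23]=0xd1, mem[0x11]=0x38, mem[0x1f]=0xd9, mem[0x22]=0xe0, mem[0x20]=0xae

MEM[0x23,0x11,0x1f,0x22,0x20] = d1 38 d9 e0 ae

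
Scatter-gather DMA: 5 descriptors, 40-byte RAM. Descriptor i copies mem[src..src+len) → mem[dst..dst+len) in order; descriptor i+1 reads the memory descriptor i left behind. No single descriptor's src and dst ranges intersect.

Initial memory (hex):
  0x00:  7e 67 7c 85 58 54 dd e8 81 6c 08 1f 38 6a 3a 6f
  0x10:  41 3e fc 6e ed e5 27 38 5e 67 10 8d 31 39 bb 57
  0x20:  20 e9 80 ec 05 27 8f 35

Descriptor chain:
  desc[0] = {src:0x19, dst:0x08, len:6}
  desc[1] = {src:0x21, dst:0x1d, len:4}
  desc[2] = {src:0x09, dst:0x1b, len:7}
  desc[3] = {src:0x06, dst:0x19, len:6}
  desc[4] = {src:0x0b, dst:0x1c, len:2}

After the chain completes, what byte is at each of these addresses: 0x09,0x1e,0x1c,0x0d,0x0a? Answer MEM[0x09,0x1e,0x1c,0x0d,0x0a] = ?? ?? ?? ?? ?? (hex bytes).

[0] 0x19->0x08 len=6 : 67 10 8d 31 39 bb
[1] 0x21->0x1d len=4 : e9 80 ec 05
[2] 0x09->0x1b len=7 : 10 8d 31 39 bb 3a 6f
[3] 0x06->0x19 len=6 : dd e8 67 10 8d 31
[4] 0x0b->0x1c len=2 : 31 39
query mem[0x09]=0x10, mem[0x1e]=0x31, mem[0x1c]=0x31, mem[0x0d]=0xbb, mem[0x0a]=0x8d

MEM[0x09,0x1e,0x1c,0x0d,0x0a] = 10 31 31 bb 8d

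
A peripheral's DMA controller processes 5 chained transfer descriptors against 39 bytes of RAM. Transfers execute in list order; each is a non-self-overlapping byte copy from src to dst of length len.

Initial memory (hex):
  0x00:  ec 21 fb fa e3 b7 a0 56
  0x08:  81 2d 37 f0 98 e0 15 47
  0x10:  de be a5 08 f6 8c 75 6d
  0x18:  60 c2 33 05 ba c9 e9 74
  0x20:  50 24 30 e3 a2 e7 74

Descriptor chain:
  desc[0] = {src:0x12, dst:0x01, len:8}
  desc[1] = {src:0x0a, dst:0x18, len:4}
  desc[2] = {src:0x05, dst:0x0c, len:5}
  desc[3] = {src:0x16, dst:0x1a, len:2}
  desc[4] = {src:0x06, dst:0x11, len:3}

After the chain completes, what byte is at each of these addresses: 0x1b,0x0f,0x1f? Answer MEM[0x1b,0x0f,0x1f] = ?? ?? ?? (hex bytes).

  after D0: wrote 8B at 0x01 = a508f68c756d60c2
  after D1: wrote 4B at 0x18 = 37f098e0
  after D2: wrote 5B at 0x0c = 756d60c22d
  after D3: wrote 2B at 0x1a = 756d
  after D4: wrote 3B at 0x11 = 6d60c2
query mem[0x1b]=0x6d, mem[0x0f]=0xc2, mem[0x1f]=0x74

MEM[0x1b,0x0f,0x1f] = 6d c2 74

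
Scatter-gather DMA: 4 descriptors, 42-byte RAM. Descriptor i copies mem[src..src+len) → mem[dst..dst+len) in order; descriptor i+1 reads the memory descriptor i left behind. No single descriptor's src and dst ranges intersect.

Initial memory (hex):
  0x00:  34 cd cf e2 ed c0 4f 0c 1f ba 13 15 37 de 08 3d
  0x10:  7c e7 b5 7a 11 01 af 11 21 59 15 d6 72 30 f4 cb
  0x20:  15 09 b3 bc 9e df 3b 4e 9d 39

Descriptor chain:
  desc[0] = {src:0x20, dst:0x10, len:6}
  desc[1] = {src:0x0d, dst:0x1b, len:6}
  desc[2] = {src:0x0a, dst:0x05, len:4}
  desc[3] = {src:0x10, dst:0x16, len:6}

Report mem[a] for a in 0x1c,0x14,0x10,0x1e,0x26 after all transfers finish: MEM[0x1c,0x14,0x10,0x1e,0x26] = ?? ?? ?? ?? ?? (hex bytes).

MEM[0x1c,0x14,0x10,0x1e,0x26] = 08 9e 15 15 3b

#0 dst[0x10+6] := {0x15,0x09,0xb3,0xbc,0x9e,0xdf}
#1 dst[0x1b+6] := {0xde,0x08,0x3d,0x15,0x09,0xb3}
#2 dst[0x05+4] := {0x13,0x15,0x37,0xde}
#3 dst[0x16+6] := {0x15,0x09,0xb3,0xbc,0x9e,0xdf}
query mem[0x1c]=0x08, mem[0x14]=0x9e, mem[0x10]=0x15, mem[0x1e]=0x15, mem[0x26]=0x3b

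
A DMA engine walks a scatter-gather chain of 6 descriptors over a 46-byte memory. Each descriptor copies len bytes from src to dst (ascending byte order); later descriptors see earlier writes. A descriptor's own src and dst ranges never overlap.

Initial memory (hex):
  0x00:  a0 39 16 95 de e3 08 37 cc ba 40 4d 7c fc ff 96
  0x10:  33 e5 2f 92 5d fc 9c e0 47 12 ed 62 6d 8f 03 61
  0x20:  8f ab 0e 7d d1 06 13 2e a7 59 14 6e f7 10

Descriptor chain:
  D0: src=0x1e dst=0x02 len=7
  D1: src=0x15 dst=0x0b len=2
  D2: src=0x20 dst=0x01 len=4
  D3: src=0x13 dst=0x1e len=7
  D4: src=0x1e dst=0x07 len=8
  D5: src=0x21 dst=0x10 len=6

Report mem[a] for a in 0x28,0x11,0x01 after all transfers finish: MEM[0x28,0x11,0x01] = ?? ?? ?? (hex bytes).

#0 dst[0x02+7] := {0x03,0x61,0x8f,0xab,0x0e,0x7d,0xd1}
#1 dst[0x0b+2] := {0xfc,0x9c}
#2 dst[0x01+4] := {0x8f,0xab,0x0e,0x7d}
#3 dst[0x1e+7] := {0x92,0x5d,0xfc,0x9c,0xe0,0x47,0x12}
#4 dst[0x07+8] := {0x92,0x5d,0xfc,0x9c,0xe0,0x47,0x12,0x06}
#5 dst[0x10+6] := {0x9c,0xe0,0x47,0x12,0x06,0x13}
query mem[0x28]=0xa7, mem[0x11]=0xe0, mem[0x01]=0x8f

MEM[0x28,0x11,0x01] = a7 e0 8f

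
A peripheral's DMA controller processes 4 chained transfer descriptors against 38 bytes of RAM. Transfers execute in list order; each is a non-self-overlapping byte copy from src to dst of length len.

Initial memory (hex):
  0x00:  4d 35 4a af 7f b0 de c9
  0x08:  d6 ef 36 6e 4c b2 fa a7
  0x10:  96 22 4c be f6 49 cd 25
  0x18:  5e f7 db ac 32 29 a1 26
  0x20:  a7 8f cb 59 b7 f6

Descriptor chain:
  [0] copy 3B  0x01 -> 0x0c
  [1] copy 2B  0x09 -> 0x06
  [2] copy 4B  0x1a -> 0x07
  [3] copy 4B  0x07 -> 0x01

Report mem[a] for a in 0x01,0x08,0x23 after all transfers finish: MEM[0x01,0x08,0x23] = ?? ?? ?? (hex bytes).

[0] 0x01->0x0c len=3 : 35 4a af
[1] 0x09->0x06 len=2 : ef 36
[2] 0x1a->0x07 len=4 : db ac 32 29
[3] 0x07->0x01 len=4 : db ac 32 29
query mem[0x01]=0xdb, mem[0x08]=0xac, mem[0x23]=0x59

MEM[0x01,0x08,0x23] = db ac 59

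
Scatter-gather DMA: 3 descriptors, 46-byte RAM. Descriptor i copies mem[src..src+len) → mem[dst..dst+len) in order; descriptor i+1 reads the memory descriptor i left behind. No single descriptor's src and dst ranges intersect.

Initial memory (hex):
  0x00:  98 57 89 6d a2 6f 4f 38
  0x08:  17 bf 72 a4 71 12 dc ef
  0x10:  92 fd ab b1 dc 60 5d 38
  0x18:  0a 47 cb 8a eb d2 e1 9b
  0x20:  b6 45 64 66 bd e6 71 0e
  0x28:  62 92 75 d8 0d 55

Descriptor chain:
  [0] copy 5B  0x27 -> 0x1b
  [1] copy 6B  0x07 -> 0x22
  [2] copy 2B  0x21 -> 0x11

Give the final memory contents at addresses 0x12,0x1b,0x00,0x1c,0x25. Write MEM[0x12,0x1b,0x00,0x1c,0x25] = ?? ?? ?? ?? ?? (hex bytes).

  after D0: wrote 5B at 0x1b = 0e629275d8
  after D1: wrote 6B at 0x22 = 3817bf72a471
  after D2: wrote 2B at 0x11 = 4538
query mem[0x12]=0x38, mem[0x1b]=0x0e, mem[0x00]=0x98, mem[0x1c]=0x62, mem[0x25]=0x72

MEM[0x12,0x1b,0x00,0x1c,0x25] = 38 0e 98 62 72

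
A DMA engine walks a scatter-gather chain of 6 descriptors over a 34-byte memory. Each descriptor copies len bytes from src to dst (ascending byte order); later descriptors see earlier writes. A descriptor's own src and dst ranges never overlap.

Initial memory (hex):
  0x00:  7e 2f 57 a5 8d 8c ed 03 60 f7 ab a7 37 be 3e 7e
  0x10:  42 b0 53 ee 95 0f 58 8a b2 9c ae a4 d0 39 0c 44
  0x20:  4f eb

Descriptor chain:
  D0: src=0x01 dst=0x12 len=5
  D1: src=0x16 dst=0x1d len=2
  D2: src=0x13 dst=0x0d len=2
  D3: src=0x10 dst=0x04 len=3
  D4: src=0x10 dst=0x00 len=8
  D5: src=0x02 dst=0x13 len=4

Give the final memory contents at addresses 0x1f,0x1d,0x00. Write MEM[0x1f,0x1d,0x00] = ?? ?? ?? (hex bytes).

  after D0: wrote 5B at 0x12 = 2f57a58d8c
  after D1: wrote 2B at 0x1d = 8c8a
  after D2: wrote 2B at 0x0d = 57a5
  after D3: wrote 3B at 0x04 = 42b02f
  after D4: wrote 8B at 0x00 = 42b02f57a58d8c8a
  after D5: wrote 4B at 0x13 = 2f57a58d
query mem[0x1f]=0x44, mem[0x1d]=0x8c, mem[0x00]=0x42

MEM[0x1f,0x1d,0x00] = 44 8c 42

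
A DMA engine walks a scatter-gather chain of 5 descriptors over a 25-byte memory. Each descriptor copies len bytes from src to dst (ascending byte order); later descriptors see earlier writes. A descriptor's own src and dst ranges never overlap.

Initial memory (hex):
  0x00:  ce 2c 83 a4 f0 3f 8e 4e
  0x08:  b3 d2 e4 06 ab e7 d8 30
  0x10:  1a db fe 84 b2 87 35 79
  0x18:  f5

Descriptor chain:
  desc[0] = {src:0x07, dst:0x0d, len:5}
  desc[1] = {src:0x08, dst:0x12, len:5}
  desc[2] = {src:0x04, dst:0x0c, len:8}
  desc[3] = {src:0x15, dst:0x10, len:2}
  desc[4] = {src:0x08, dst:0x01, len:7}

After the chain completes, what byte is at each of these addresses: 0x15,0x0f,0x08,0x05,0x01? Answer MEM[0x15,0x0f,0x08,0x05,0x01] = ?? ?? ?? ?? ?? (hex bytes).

  after D0: wrote 5B at 0x0d = 4eb3d2e406
  after D1: wrote 5B at 0x12 = b3d2e406ab
  after D2: wrote 8B at 0x0c = f03f8e4eb3d2e406
  after D3: wrote 2B at 0x10 = 06ab
  after D4: wrote 7B at 0x01 = b3d2e406f03f8e
query mem[0x15]=0x06, mem[0x0f]=0x4e, mem[0x08]=0xb3, mem[0x05]=0xf0, mem[0x01]=0xb3

MEM[0x15,0x0f,0x08,0x05,0x01] = 06 4e b3 f0 b3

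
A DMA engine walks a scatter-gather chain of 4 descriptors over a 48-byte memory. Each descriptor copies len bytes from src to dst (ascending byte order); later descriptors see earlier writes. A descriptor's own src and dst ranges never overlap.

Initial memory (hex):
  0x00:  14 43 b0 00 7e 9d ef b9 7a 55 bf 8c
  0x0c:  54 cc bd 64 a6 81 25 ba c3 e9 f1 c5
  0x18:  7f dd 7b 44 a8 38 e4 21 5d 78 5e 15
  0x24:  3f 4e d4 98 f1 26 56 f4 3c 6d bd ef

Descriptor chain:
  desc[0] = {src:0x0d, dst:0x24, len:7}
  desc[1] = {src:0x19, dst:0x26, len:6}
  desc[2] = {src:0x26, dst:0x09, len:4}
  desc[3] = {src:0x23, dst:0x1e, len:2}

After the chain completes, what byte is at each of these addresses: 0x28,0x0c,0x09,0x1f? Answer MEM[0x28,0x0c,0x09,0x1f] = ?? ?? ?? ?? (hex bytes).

MEM[0x28,0x0c,0x09,0x1f] = 44 a8 dd cc

[0] 0x0d->0x24 len=7 : cc bd 64 a6 81 25 ba
[1] 0x19->0x26 len=6 : dd 7b 44 a8 38 e4
[2] 0x26->0x09 len=4 : dd 7b 44 a8
[3] 0x23->0x1e len=2 : 15 cc
query mem[0x28]=0x44, mem[0x0c]=0xa8, mem[0x09]=0xdd, mem[0x1f]=0xcc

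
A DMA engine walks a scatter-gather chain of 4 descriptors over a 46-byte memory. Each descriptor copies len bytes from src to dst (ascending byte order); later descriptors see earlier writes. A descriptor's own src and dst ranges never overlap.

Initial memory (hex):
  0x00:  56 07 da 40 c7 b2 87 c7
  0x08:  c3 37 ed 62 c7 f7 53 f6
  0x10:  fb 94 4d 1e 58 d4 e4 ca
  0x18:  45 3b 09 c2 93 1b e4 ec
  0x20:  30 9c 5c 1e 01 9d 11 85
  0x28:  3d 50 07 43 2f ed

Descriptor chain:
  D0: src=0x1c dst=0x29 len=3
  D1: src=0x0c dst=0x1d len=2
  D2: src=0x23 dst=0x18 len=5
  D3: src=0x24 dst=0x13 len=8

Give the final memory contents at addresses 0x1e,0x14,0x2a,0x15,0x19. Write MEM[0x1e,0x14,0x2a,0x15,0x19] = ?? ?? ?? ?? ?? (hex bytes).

MEM[0x1e,0x14,0x2a,0x15,0x19] = f7 9d 1b 11 1b

  after D0: wrote 3B at 0x29 = 931be4
  after D1: wrote 2B at 0x1d = c7f7
  after D2: wrote 5B at 0x18 = 1e019d1185
  after D3: wrote 8B at 0x13 = 019d11853d931be4
query mem[0x1e]=0xf7, mem[0x14]=0x9d, mem[0x2a]=0x1b, mem[0x15]=0x11, mem[0x19]=0x1b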